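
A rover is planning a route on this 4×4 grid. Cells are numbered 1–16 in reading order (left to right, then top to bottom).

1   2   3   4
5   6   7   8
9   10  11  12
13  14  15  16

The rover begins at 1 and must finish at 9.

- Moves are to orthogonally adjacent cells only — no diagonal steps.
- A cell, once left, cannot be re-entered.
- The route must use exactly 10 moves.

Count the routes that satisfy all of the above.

Need simple routes of exactly 10 moves from 1 to 9 (Manhattan distance 2, so 4 moves are spent on a detour and 4 undoing it).
Branch systematically from the start, pruning whenever the remaining move budget drops below the Manhattan distance to 9 or differs from it in parity. Grouping the completions by first move — via 5: 16; via 2: 35 — and summing: 16 + 35 = 51.
That gives 51 routes.

51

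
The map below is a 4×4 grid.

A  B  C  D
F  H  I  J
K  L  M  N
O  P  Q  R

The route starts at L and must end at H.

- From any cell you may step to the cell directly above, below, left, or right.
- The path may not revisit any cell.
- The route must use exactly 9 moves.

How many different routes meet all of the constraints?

23

Need simple routes of exactly 9 moves from L to H (Manhattan distance 1, so 4 moves are spent on a detour and 4 undoing it).
Branch systematically from the start, pruning whenever the remaining move budget drops below the Manhattan distance to H or differs from it in parity. Grouping the completions by first move — via P: 10; via K: 5; via M: 8 (no valid completion starts via H) — and summing: 10 + 5 + 8 = 23.
That gives 23 routes.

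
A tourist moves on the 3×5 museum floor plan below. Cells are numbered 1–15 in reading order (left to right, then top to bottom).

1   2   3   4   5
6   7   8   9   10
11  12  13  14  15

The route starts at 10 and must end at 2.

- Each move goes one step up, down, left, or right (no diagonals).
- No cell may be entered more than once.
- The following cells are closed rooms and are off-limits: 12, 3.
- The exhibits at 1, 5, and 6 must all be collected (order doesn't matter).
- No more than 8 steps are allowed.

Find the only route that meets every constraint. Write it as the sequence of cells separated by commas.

10, 5, 4, 9, 8, 7, 6, 1, 2

The 8-move cap with required stops at 1, 5, 6 leaves no slack for detours.
Route from 10: up 1 to 5, left 1 to 4, down 1 to 9, left 3 to 6, up 1 to 1, right 1 to 2 — 8 moves in all.
Check: all required cells visited; 8 ≤ 8 moves.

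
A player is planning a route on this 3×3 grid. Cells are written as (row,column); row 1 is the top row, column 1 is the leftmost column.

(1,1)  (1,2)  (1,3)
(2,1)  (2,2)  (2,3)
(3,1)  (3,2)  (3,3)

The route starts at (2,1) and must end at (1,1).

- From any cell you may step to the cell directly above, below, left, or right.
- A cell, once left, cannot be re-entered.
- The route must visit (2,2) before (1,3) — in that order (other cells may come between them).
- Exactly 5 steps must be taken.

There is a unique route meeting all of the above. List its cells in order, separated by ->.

The waypoints must appear in the order (2,2), (1,3), with no cell reused.
Route from (2,1): right 2 to (2,3), up 1 to (1,3), left 2 to (1,1) — 5 moves in all.
Check: order respected ((2,2) at step 1, (1,3) at step 3); 5 moves as required.

(2,1) -> (2,2) -> (2,3) -> (1,3) -> (1,2) -> (1,1)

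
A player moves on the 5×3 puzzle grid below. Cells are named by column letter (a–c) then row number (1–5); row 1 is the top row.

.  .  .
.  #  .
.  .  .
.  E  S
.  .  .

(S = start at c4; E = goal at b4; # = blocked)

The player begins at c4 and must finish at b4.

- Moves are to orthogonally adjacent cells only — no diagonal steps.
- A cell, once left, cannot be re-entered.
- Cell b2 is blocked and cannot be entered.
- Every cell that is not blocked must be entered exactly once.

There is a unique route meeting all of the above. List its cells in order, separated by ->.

Need to visit all 14 open cells exactly once, starting at c4 and ending at b4.
Cell c5 has only two open neighbours (c4 and b5), so the path must pass straight through it: one of those is the cell it's entered from and the other is where it exits.
Route from c4: down 1 to c5, left 2 to a5, up 4 to a1, right 2 to c1, down 2 to c3, left 1 to b3, down 1 to b4 — 13 moves in all.
Check: all 14 open cells covered.

c4 -> c5 -> b5 -> a5 -> a4 -> a3 -> a2 -> a1 -> b1 -> c1 -> c2 -> c3 -> b3 -> b4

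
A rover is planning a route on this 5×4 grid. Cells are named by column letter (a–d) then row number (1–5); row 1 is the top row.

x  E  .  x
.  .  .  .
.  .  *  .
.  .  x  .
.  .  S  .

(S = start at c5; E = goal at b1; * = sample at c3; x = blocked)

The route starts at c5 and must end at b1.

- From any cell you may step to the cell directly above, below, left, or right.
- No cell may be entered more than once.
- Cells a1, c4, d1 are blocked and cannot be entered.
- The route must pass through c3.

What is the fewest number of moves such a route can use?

Any route passes through c3 somewhere between c5 and b1. Summing Manhattan distances along the two legs (c5 → c3 → b1) gives a lower bound of 2 + 3 = 5 moves.
That bound ignores the blocked cells. Measuring each leg by the fewest moves that actually steer around them (c5→c3: 4; c3→b1: 3) raises the lower bound to 7.
A route of 7 moves exists: c5 → b5 → b4 → b3 → c3 → c2 → c1 → b1.
Since 7 matches that lower bound, it is optimal.

7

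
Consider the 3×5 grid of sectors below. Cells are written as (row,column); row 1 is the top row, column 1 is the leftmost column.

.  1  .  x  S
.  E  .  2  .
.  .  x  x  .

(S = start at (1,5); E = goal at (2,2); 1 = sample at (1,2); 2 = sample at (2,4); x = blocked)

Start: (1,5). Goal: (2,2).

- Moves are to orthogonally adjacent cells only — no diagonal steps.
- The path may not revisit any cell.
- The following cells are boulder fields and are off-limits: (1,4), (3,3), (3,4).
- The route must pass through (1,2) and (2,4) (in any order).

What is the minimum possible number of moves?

Any route passes through (1,2) and (2,4) in some order between (1,5) and (2,2). Summing Manhattan distances along each leg and taking the cheapest ordering ((1,5) → (2,4) → (1,2) → (2,2)) gives a lower bound of 2 + 3 + 1 = 6 moves.
A route of 6 moves achieves this: (1,5) → (2,5) → (2,4) → (2,3) → (1,3) → (1,2) → (2,2).
Since 6 matches the lower bound, it is optimal.

6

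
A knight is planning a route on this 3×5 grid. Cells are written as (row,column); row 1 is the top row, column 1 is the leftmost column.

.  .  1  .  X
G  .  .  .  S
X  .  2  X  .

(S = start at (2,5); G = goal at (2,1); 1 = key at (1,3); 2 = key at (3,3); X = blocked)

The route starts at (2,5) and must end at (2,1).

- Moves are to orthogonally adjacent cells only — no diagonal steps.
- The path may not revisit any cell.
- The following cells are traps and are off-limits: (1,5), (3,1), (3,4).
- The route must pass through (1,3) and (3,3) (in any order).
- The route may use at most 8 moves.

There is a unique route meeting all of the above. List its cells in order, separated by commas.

Any route must reach (1,3) and (3,3) and still end at (2,1) within 8 moves, so the order of the required stops is forced.
Route from (2,5): left to (2,4), up to (1,4), left to (1,3), 2× down (reaching (3,3)), left to (3,2), up to (2,2), left to (2,1) — 8 moves in all.
Check: all required cells visited; 8 ≤ 8 moves.

(2,5), (2,4), (1,4), (1,3), (2,3), (3,3), (3,2), (2,2), (2,1)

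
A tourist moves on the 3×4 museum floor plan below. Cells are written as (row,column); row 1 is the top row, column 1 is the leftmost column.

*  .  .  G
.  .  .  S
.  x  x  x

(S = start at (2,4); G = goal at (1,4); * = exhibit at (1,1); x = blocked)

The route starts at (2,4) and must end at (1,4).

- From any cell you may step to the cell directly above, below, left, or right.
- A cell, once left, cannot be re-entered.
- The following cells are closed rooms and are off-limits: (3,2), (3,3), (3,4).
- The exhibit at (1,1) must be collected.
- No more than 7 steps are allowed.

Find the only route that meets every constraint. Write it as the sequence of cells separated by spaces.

The 7-move cap with required stops at (1,1) leaves no slack for detours.
Route from (2,4): left 3 to (2,1), up 1 to (1,1), right 3 to (1,4) — 7 moves in all.
Check: all required cells visited; 7 ≤ 7 moves.

(2,4) (2,3) (2,2) (2,1) (1,1) (1,2) (1,3) (1,4)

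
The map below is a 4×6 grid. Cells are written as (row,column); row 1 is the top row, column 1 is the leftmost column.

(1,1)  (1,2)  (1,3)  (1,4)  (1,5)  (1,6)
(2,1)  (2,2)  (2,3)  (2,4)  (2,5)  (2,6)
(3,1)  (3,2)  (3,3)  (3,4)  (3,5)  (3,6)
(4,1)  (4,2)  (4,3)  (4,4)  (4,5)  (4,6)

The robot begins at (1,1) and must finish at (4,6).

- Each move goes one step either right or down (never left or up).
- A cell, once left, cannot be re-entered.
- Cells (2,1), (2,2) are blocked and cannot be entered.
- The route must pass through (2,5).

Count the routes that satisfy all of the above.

A right/down-only route from (1,1) to (4,6) makes exactly 3 down-moves and 5 right-moves in some order.
With no other constraints that would be C(8,3) = 56 routes.
Split at (2,5) and multiply the segment counts (each segment already excludes blocked cells): (1,1)→(2,5): 3; (2,5)→(4,6): 3; product = 9.
That gives 9 routes.

9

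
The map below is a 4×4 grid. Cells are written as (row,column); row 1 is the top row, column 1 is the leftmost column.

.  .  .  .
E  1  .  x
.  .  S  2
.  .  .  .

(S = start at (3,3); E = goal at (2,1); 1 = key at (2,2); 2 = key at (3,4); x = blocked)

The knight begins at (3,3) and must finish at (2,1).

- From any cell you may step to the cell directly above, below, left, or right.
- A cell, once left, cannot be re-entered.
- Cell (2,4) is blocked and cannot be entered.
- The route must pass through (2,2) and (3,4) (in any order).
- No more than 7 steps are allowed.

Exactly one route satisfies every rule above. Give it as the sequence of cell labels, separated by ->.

(3,3) -> (3,4) -> (4,4) -> (4,3) -> (4,2) -> (3,2) -> (2,2) -> (2,1)

The 7-move cap with required stops at (2,2), (3,4) leaves no slack for detours.
Route from (3,3): right 1 to (3,4), down 1 to (4,4), left 2 to (4,2), up 2 to (2,2), left 1 to (2,1) — 7 moves in all.
Check: all required cells visited; 7 ≤ 7 moves.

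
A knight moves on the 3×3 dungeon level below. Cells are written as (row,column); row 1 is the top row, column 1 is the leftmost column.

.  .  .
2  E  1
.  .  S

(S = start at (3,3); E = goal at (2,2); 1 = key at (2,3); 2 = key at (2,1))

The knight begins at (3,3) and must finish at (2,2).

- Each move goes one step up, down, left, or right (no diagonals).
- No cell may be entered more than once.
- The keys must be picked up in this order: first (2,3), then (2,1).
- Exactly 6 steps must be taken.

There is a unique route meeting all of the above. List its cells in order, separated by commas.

(3,3), (2,3), (1,3), (1,2), (1,1), (2,1), (2,2)

The waypoints must appear in the order (2,3), (2,1), with no cell reused.
Route from (3,3): up 2 to (1,3), left 2 to (1,1), down 1 to (2,1), right 1 to (2,2) — 6 moves in all.
Check: order respected (1 at step 1, 2 at step 5); 6 moves as required.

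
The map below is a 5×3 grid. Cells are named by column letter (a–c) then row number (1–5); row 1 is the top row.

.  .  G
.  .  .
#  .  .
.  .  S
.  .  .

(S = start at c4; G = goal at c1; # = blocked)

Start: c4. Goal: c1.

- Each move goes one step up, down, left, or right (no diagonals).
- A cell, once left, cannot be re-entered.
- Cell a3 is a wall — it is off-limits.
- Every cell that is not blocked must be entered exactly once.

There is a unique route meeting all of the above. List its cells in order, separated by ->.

Need to visit all 14 open cells exactly once, starting at c4 and ending at c1.
Cell a2 has only two open neighbours (a1 and b2), so the path must pass straight through it: one of those is the cell it's entered from and the other is where it exits.
Route from c4: down 1 to c5, left 2 to a5, up 1 to a4, right 1 to b4, up 1 to b3, right 1 to c3, up 1 to c2, left 2 to a2, up 1 to a1, right 2 to c1 — 13 moves in all.
Check: all 14 open cells covered.

c4 -> c5 -> b5 -> a5 -> a4 -> b4 -> b3 -> c3 -> c2 -> b2 -> a2 -> a1 -> b1 -> c1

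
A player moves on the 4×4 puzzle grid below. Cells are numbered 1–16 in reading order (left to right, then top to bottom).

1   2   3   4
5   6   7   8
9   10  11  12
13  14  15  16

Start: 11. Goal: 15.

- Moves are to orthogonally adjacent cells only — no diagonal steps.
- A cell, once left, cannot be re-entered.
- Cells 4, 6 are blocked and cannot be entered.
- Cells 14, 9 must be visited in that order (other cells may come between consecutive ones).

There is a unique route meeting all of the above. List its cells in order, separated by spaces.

11 10 14 13 9 5 1 2 3 7 8 12 16 15

The waypoints must appear in the order 14, 9, with no cell reused.
Route from 11: left to 10, down to 14, left to 13, 3× up (reaching 1), 2× right (reaching 3), down to 7, right to 8, 2× down (reaching 16), left to 15 — 13 moves in all.
Check: order respected (14 at step 2, 9 at step 4).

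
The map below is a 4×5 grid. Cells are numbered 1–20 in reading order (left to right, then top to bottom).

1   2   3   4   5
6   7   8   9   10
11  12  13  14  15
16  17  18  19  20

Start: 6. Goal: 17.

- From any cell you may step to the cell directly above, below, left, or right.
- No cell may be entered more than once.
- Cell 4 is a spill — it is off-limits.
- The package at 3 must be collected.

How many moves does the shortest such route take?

Any route passes through 3 somewhere between 6 and 17. Summing Manhattan distances along the two legs (6 → 3 → 17) gives a lower bound of 3 + 4 = 7 moves.
A route of 7 moves achieves this: 6 → 1 → 2 → 3 → 8 → 13 → 18 → 17.
Since 7 matches the lower bound, it is optimal.

7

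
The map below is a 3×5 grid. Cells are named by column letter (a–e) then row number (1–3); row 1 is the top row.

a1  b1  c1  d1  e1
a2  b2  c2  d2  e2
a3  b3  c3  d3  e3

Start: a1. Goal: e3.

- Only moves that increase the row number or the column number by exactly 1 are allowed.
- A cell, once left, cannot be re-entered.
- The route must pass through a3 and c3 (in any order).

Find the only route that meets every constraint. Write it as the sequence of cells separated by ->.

Moves only go right or down, so the column and row indices never decrease.
Route from a1: down 2 to a3, right 4 to e3 — 6 moves in all.
Check: all required cells visited.

a1 -> a2 -> a3 -> b3 -> c3 -> d3 -> e3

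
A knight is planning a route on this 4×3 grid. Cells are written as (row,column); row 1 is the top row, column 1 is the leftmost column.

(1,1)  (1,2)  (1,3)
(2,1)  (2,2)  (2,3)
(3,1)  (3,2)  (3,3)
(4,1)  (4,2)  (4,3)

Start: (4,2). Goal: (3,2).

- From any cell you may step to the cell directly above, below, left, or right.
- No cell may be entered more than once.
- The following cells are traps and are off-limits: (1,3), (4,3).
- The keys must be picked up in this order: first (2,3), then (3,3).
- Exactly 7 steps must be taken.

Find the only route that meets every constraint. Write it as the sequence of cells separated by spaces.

(4,2) (4,1) (3,1) (2,1) (2,2) (2,3) (3,3) (3,2)

The waypoints must appear in the order (2,3), (3,3), with no cell reused.
Route from (4,2): left 1 to (4,1), up 2 to (2,1), right 2 to (2,3), down 1 to (3,3), left 1 to (3,2) — 7 moves in all.
Check: order respected ((2,3) at step 5, (3,3) at step 6); 7 moves as required.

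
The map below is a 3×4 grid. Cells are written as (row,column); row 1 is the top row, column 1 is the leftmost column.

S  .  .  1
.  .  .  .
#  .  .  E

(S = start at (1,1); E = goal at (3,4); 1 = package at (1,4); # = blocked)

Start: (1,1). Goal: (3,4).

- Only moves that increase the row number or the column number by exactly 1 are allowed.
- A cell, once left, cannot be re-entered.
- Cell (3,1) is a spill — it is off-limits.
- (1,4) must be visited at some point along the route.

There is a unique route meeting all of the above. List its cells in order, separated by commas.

Moves only go right or down, so the column and row indices never decrease.
Route from (1,1): 3× right (reaching (1,4)), 2× down (reaching (3,4)) — 5 moves in all.
Check: all required cells visited.

(1,1), (1,2), (1,3), (1,4), (2,4), (3,4)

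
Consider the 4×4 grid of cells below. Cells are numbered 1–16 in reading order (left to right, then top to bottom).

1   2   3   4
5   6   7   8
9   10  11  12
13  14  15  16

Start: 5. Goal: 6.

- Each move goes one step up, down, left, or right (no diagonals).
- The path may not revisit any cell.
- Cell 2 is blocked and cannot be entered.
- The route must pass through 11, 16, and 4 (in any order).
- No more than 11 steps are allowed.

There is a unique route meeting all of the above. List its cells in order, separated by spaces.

Any route must reach 11, 16, and 4 and still end at 6 within 11 moves, so the order of the required stops is forced.
Route from 5: down 1 to 9, right 2 to 11, down 1 to 15, right 1 to 16, up 3 to 4, left 1 to 3, down 1 to 7, left 1 to 6 — 11 moves in all.
Check: all required cells visited; 11 ≤ 11 moves.

5 9 10 11 15 16 12 8 4 3 7 6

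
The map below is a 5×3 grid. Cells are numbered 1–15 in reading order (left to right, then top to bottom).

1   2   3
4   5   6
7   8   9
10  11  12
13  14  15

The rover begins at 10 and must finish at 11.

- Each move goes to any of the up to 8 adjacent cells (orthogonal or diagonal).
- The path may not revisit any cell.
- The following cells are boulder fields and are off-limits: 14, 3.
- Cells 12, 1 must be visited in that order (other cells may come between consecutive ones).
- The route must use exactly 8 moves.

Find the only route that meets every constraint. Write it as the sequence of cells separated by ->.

10 -> 8 -> 12 -> 9 -> 5 -> 1 -> 4 -> 7 -> 11

The waypoints must appear in the order 12, 1, with no cell reused.
Route from 10: up-right to 8, down-right to 12, up to 9, 2× up-left (reaching 1), 2× down (reaching 7), down-right to 11 — 8 moves in all.
Check: order respected (12 at step 2, 1 at step 5); 8 moves as required.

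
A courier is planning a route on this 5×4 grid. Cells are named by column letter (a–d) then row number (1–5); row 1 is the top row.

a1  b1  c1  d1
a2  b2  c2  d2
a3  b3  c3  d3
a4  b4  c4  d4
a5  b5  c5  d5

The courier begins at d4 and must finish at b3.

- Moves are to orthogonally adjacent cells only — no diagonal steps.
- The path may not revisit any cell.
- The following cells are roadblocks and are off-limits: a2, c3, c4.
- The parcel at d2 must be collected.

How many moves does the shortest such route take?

Any route passes through d2 somewhere between d4 and b3. Summing Manhattan distances along the two legs (d4 → d2 → b3) gives a lower bound of 2 + 3 = 5 moves.
A route of 5 moves achieves this: d4 → d3 → d2 → c2 → b2 → b3.
Since 5 matches the lower bound, it is optimal.

5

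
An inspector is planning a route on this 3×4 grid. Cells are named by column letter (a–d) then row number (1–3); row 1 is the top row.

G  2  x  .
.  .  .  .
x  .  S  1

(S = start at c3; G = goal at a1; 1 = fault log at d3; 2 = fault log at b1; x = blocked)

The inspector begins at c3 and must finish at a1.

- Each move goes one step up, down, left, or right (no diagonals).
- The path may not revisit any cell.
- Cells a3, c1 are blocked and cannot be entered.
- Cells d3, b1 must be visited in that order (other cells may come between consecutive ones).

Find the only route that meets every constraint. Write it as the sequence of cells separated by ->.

The waypoints must appear in the order d3, b1, with no cell reused.
Route from c3: right to d3, up to d2, 2× left (reaching b2), up to b1, left to a1 — 6 moves in all.
Check: order respected (1 at step 1, 2 at step 5).

c3 -> d3 -> d2 -> c2 -> b2 -> b1 -> a1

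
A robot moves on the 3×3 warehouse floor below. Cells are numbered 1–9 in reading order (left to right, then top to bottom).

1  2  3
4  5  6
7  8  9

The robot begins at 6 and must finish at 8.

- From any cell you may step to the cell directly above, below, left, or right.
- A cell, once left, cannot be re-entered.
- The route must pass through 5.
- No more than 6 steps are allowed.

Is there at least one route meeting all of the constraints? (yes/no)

One route that works: 6 → 5 → 8.

yes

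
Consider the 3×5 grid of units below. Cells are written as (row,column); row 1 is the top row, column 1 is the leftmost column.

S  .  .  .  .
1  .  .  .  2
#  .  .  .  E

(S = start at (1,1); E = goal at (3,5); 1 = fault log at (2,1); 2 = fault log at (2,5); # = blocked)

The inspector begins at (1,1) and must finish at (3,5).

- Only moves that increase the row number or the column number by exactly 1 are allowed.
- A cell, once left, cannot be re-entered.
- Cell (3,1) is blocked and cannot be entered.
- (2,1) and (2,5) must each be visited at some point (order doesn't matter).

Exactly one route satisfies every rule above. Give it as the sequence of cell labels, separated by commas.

Moves only go right or down, so the column and row indices never decrease.
Route from (1,1): down 1 to (2,1), right 4 to (2,5), down 1 to (3,5) — 6 moves in all.
Check: all required cells visited.

(1,1), (2,1), (2,2), (2,3), (2,4), (2,5), (3,5)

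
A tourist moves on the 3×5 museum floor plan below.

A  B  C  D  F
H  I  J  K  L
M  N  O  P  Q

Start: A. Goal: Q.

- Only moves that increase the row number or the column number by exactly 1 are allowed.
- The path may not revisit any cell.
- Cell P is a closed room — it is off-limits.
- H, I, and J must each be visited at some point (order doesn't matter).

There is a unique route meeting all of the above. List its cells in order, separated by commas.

Moves only go right or down, so the column and row indices never decrease.
Route from A: down to H, 4× right (reaching L), down to Q — 6 moves in all.
Check: all required cells visited.

A, H, I, J, K, L, Q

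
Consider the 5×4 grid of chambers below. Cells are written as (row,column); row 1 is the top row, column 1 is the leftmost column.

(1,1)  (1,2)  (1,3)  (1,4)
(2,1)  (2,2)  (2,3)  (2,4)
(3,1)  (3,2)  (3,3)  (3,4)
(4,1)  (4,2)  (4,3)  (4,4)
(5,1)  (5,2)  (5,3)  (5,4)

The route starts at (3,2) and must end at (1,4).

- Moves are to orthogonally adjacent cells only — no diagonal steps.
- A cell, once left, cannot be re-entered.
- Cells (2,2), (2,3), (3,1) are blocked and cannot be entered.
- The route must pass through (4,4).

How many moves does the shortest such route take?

Any route passes through (4,4) somewhere between (3,2) and (1,4). Summing Manhattan distances along the two legs ((3,2) → (4,4) → (1,4)) gives a lower bound of 3 + 3 = 6 moves.
A route of 6 moves achieves this: (3,2) → (4,2) → (4,3) → (4,4) → (3,4) → (2,4) → (1,4).
Since 6 matches the lower bound, it is optimal.

6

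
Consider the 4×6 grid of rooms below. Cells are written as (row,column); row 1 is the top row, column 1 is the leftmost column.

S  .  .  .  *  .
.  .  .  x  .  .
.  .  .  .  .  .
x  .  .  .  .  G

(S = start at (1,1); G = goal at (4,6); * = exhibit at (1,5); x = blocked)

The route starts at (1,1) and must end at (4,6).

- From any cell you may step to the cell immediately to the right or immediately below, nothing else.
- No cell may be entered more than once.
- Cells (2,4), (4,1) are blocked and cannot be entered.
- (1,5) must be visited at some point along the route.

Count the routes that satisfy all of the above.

4

A right/down-only route from (1,1) to (4,6) makes exactly 3 down-moves and 5 right-moves in some order.
With no other constraints that would be C(8,3) = 56 routes.
Split at (1,5) and multiply the segment counts (each segment already excludes blocked cells): (1,1)→(1,5): 1; (1,5)→(4,6): 4; product = 4.
That gives 4 routes.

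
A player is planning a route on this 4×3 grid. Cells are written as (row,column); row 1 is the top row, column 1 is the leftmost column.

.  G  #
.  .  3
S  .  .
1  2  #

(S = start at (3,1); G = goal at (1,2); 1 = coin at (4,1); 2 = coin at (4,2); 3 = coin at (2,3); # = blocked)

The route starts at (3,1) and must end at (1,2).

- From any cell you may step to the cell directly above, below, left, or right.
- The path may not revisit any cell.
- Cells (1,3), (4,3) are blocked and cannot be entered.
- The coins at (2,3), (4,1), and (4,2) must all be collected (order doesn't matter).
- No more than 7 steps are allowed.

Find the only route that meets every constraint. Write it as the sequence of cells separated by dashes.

The budget equals the shortest possible length, so every move has to be on a shortest route through the required cells.
Route from (3,1): down to (4,1), right to (4,2), up to (3,2), right to (3,3), up to (2,3), left to (2,2), up to (1,2) — 7 moves in all.
Check: all required cells visited; 7 ≤ 7 moves.

(3,1) - (4,1) - (4,2) - (3,2) - (3,3) - (2,3) - (2,2) - (1,2)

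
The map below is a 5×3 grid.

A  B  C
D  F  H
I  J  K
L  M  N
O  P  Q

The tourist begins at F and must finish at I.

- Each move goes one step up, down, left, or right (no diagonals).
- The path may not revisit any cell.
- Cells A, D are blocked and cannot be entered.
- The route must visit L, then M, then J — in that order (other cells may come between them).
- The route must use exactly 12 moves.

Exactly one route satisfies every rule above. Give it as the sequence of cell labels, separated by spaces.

The waypoints must appear in the order L, M, J, with no cell reused.
Route from F: up to B, right to C, 4× down (reaching Q), 2× left (reaching O), up to L, right to M, up to J, left to I — 12 moves in all.
Check: order respected (L at step 9, M at step 10, J at step 11); 12 moves as required.

F B C H K N Q P O L M J I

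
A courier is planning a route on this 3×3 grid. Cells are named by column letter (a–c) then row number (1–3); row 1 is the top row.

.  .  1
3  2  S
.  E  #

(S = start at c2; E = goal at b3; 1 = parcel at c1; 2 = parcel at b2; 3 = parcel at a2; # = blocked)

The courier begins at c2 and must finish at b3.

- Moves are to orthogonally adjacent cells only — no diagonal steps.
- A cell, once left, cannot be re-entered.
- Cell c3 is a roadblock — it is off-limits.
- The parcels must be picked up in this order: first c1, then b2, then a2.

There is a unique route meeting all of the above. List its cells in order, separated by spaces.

c2 c1 b1 b2 a2 a3 b3

The waypoints must appear in the order c1, b2, a2, with no cell reused.
Route from c2: up 1 to c1, left 1 to b1, down 1 to b2, left 1 to a2, down 1 to a3, right 1 to b3 — 6 moves in all.
Check: order respected (1 at step 1, 2 at step 3, 3 at step 4).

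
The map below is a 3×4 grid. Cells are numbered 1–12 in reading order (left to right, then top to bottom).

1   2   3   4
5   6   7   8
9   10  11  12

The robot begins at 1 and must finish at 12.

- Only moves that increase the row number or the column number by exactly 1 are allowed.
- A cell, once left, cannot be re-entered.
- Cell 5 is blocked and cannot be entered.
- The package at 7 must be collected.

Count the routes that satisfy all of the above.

A right/down-only route from 1 to 12 makes exactly 2 down-moves and 3 right-moves in some order.
With no other constraints that would be C(5,2) = 10 routes.
Split at 7 and multiply the segment counts (each segment already excludes blocked cells): 1→7: 2; 7→12: 2; product = 4.
That gives 4 routes.

4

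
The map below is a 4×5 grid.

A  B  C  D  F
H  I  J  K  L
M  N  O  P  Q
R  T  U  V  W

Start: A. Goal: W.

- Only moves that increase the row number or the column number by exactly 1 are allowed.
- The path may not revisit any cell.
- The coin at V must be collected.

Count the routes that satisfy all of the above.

20

A right/down-only route from A to W makes exactly 3 down-moves and 4 right-moves in some order.
With no other constraints that would be C(7,3) = 35 routes.
Split at V and multiply the segment counts: A→V: 20; V→W: 1; product = 20.
That gives 20 routes.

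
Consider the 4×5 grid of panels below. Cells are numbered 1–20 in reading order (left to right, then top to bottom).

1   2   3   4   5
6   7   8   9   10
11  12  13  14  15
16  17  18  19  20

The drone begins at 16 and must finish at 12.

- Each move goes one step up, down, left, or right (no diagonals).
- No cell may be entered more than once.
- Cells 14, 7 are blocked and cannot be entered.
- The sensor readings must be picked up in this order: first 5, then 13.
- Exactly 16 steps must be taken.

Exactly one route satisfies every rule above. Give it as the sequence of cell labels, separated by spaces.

The waypoints must appear in the order 5, 13, with no cell reused.
Route from 16: up 3 to 1, right 2 to 3, down 1 to 8, right 1 to 9, up 1 to 4, right 1 to 5, down 3 to 20, left 2 to 18, up 1 to 13, left 1 to 12 — 16 moves in all.
Check: order respected (5 at step 9, 13 at step 15); 16 moves as required.

16 11 6 1 2 3 8 9 4 5 10 15 20 19 18 13 12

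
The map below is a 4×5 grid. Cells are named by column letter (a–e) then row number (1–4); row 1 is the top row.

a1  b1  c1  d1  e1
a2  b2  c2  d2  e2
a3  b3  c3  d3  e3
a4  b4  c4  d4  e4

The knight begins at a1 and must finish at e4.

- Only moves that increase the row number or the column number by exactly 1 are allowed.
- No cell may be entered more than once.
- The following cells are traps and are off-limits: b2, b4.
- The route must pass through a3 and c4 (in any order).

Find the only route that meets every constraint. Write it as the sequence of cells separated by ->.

a1 -> a2 -> a3 -> b3 -> c3 -> c4 -> d4 -> e4

Moves only go right or down, so the column and row indices never decrease.
Route from a1: 2× down (reaching a3), 2× right (reaching c3), down to c4, 2× right (reaching e4) — 7 moves in all.
Check: all required cells visited.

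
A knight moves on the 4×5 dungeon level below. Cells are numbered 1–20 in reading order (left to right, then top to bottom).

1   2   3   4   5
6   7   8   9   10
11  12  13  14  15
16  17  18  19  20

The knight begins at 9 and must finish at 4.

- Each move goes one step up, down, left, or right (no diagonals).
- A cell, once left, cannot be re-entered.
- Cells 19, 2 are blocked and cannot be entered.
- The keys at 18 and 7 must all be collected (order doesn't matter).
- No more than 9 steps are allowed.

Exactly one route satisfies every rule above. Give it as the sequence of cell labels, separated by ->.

9 -> 14 -> 13 -> 18 -> 17 -> 12 -> 7 -> 8 -> 3 -> 4

Any route must reach 18 and 7 and still end at 4 within 9 moves, so the order of the required stops is forced.
Route from 9: down 1 to 14, left 1 to 13, down 1 to 18, left 1 to 17, up 2 to 7, right 1 to 8, up 1 to 3, right 1 to 4 — 9 moves in all.
Check: all required cells visited; 9 ≤ 9 moves.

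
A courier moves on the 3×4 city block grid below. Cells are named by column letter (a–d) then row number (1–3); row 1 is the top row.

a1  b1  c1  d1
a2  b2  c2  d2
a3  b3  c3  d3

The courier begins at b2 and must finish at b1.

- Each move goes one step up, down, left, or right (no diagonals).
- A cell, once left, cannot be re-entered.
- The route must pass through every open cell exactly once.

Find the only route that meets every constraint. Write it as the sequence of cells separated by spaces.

Need to visit all 12 open cells exactly once, starting at b2 and ending at b1.
Cell a1 has only two open neighbours (a2 and b1), so the path must pass straight through it: one of those is the cell it's entered from and the other is where it exits.
Route from b2: right to c2, up to c1, right to d1, 2× down (reaching d3), 3× left (reaching a3), 2× up (reaching a1), right to b1 — 11 moves in all.
Check: all 12 open cells covered.

b2 c2 c1 d1 d2 d3 c3 b3 a3 a2 a1 b1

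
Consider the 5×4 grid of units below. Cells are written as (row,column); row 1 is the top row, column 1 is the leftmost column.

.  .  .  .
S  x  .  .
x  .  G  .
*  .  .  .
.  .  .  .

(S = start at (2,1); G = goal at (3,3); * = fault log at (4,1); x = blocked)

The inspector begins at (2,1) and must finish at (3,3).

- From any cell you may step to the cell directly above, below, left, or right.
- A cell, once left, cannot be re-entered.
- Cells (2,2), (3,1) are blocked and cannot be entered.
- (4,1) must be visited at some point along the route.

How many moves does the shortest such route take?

Any route passes through (4,1) somewhere between (2,1) and (3,3). Summing Manhattan distances along the two legs ((2,1) → (4,1) → (3,3)) gives a lower bound of 2 + 3 = 5 moves.
That bound ignores the blocked cells. Measuring each leg by the fewest moves that actually steer around them ((2,1)→(4,1): 8; (4,1)→(3,3): 3) raises the lower bound to 11.
The shortest route satisfying every rule uses 15 moves: (2,1) → (1,1) → (1,2) → (1,3) → (2,3) → (2,4) → (3,4) → (4,4) → (5,4) → (5,3) → (5,2) → (5,1) → (4,1) → (4,2) → (3,2) → (3,3).
The bound of 11 isn't tight here; checking systematically, no route of length 11 through 14 satisfies every constraint (on a 4-connected grid the length of any start-to-goal walk has the same parity as the Manhattan bound, so only lengths 11, 13, 15, … need checking), so 15 is the minimum.

15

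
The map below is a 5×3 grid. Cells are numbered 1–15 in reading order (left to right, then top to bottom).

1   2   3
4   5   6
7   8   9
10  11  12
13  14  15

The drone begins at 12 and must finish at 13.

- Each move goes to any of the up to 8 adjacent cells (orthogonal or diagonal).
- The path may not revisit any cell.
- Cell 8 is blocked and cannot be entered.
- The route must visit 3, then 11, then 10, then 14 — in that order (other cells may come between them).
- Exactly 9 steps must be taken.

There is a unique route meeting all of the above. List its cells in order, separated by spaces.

The waypoints must appear in the order 3, 11, 10, 14, with no cell reused.
Route from 12: 3× up (reaching 3), 2× down-left (reaching 7), down-right to 11, left to 10, down-right to 14, left to 13 — 9 moves in all.
Check: order respected (3 at step 3, 11 at step 6, 10 at step 7, 14 at step 8); 9 moves as required.

12 9 6 3 5 7 11 10 14 13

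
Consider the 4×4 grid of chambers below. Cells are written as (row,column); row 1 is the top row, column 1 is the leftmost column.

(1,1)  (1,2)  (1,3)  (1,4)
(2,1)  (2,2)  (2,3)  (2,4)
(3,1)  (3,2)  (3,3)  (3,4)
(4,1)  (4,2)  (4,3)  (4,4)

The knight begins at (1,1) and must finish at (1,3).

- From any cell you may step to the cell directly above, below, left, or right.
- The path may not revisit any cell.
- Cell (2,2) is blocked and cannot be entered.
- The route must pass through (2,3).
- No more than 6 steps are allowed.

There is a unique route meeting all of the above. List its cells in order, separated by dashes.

The 6-move cap with required stops at (2,3) leaves no slack for detours.
Route from (1,1): 2× down (reaching (3,1)), 2× right (reaching (3,3)), 2× up (reaching (1,3)) — 6 moves in all.
Check: all required cells visited; 6 ≤ 6 moves.

(1,1) - (2,1) - (3,1) - (3,2) - (3,3) - (2,3) - (1,3)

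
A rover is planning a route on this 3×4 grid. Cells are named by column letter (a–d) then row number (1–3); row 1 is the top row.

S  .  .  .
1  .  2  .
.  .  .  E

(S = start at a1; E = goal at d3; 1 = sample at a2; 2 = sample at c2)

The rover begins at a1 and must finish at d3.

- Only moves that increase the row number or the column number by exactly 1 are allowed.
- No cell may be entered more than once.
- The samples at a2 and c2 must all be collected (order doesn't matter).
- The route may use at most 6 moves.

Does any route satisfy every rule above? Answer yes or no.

yes

One route that works: a1 → a2 → b2 → c2 → c3 → d3.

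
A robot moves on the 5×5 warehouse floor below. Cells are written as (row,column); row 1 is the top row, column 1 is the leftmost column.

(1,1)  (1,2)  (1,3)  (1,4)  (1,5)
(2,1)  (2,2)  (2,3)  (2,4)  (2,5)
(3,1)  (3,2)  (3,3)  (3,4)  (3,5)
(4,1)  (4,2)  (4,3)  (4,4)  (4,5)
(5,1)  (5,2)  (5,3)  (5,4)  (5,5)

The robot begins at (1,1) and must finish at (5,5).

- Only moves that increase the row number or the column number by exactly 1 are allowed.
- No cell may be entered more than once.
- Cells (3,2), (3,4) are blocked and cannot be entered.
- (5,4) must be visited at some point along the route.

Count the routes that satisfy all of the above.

10

A right/down-only route from (1,1) to (5,5) makes exactly 4 down-moves and 4 right-moves in some order.
With no other constraints that would be C(8,4) = 70 routes.
Split at (5,4) and multiply the segment counts (each segment already excludes blocked cells): (1,1)→(5,4): 10; (5,4)→(5,5): 1; product = 10.
That gives 10 routes.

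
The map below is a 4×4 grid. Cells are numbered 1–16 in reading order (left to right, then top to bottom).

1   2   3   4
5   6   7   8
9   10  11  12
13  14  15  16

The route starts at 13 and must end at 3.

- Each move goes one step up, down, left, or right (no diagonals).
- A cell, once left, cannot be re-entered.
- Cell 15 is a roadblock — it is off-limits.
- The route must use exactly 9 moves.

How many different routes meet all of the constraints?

14

Need simple routes of exactly 9 moves from 13 to 3 (Manhattan distance 5, so 2 moves are spent on a detour and 2 undoing it).
Branch systematically from the start, pruning whenever the remaining move budget drops below the Manhattan distance to 3 or differs from it in parity. Grouping the completions by first move — via 9: 9; via 14: 5 — and summing: 9 + 5 = 14.
That gives 14 routes.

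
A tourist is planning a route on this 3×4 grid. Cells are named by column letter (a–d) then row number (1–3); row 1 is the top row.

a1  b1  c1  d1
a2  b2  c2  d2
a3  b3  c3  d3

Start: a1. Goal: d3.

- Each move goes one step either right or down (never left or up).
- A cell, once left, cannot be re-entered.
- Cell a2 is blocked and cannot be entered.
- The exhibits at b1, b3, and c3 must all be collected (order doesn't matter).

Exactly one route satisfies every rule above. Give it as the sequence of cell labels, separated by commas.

Moves only go right or down, so the column and row indices never decrease.
Route from a1: right to b1, 2× down (reaching b3), 2× right (reaching d3) — 5 moves in all.
Check: all required cells visited.

a1, b1, b2, b3, c3, d3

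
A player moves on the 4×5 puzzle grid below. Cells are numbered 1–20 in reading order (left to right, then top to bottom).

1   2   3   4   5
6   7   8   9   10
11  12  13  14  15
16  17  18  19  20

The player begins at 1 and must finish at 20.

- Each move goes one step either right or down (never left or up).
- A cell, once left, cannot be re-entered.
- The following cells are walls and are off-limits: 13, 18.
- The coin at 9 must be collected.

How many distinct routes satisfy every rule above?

A right/down-only route from 1 to 20 makes exactly 3 down-moves and 4 right-moves in some order.
With no other constraints that would be C(7,3) = 35 routes.
Split at 9 and multiply the segment counts (each segment already excludes blocked cells): 1→9: 4; 9→20: 3; product = 12.
That gives 12 routes.

12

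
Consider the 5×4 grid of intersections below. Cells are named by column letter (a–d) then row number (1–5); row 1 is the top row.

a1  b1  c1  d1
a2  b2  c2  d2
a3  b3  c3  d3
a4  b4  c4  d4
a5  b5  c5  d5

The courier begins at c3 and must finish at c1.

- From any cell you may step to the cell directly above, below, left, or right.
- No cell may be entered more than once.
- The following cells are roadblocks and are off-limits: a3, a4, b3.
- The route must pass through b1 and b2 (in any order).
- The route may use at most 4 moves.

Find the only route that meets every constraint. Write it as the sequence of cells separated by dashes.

The 4-move cap with required stops at b1, b2 leaves no slack for detours.
Route from c3: up 1 to c2, left 1 to b2, up 1 to b1, right 1 to c1 — 4 moves in all.
Check: all required cells visited; 4 ≤ 4 moves.

c3 - c2 - b2 - b1 - c1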